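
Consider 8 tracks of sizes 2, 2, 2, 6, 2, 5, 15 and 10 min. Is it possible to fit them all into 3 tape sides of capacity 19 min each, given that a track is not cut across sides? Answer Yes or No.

A valid assignment using 3 tape sides:
  side 1: 15 + 2 + 2 = 19
  side 2: 10 + 6 + 2 = 18
  side 3: 5 + 2 = 7
Every load is within 19 min, so 3 tape sides suffice.

Yes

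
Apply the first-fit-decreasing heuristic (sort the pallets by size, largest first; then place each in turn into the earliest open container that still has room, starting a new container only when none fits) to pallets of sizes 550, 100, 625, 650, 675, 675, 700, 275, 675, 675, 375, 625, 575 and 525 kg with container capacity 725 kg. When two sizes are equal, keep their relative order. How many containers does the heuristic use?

12

Sorted descending: 700, 675, 675, 675, 675, 650, 625, 625, 575, 550, 525, 375, 275, 100.
  700 → container 1 (new)  [load 700/725]
  675 → container 2 (new)  [load 675/725]
  675 → container 3 (new)  [load 675/725]
  675 → container 4 (new)  [load 675/725]
  675 → container 5 (new)  [load 675/725]
  650 → container 6 (new)  [load 650/725]
  625 → container 7 (new)  [load 625/725]
  625 → container 8 (new)  [load 625/725]
  575 → container 9 (new)  [load 575/725]
  550 → container 10 (new)  [load 550/725]
  525 → container 11 (new)  [load 525/725]
  375 → container 12 (new)  [load 375/725]
  275 → container 12  [load 650/725]
  100 → container 7  [load 725/725]
12 containers opened.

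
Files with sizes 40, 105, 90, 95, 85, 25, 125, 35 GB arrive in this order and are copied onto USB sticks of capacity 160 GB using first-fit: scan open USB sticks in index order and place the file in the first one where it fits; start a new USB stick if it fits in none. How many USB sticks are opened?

5

  40 → USB stick 1 (new)  [load 40/160]
  105 → USB stick 1  [load 145/160]
  90 → USB stick 2 (new)  [load 90/160]
  95 → USB stick 3 (new)  [load 95/160]
  85 → USB stick 4 (new)  [load 85/160]
  25 → USB stick 2  [load 115/160]
  125 → USB stick 5 (new)  [load 125/160]
  35 → USB stick 2  [load 150/160]
5 USB sticks opened.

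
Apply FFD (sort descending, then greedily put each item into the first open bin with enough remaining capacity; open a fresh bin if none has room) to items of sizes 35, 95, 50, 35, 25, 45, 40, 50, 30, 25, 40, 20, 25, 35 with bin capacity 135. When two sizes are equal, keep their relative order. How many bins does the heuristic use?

Sorted descending: 95, 50, 50, 45, 40, 40, 35, 35, 35, 30, 25, 25, 25, 20.
  95 → bin 1 (new)  [load 95/135]
  50 → bin 2 (new)  [load 50/135]
  50 → bin 2  [load 100/135]
  45 → bin 3 (new)  [load 45/135]
  40 → bin 1  [load 135/135]
  40 → bin 3  [load 85/135]
  35 → bin 2  [load 135/135]
  35 → bin 3  [load 120/135]
  35 → bin 4 (new)  [load 35/135]
  30 → bin 4  [load 65/135]
  25 → bin 4  [load 90/135]
  25 → bin 4  [load 115/135]
  25 → bin 5 (new)  [load 25/135]
  20 → bin 4  [load 135/135]
5 bins opened.

5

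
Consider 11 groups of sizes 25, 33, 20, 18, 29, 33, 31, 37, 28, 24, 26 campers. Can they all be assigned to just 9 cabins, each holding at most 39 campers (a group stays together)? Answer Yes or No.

No

Total = 304 campers; ⌈304/39⌉ = 8.
10 groups each exceed half the capacity and cannot share a cabin, forcing at least 10 cabins.
At least 10 cabins are required, but only 9 are allowed.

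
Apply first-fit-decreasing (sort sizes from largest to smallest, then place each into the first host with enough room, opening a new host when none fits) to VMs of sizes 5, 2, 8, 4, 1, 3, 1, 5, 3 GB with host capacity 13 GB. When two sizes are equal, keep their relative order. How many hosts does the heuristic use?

Sorted descending: 8, 5, 5, 4, 3, 3, 2, 1, 1.
  8 → host 1 (new)  [load 8/13]
  5 → host 1  [load 13/13]
  5 → host 2 (new)  [load 5/13]
  4 → host 2  [load 9/13]
  3 → host 2  [load 12/13]
  3 → host 3 (new)  [load 3/13]
  2 → host 3  [load 5/13]
  1 → host 2  [load 13/13]
  1 → host 3  [load 6/13]
3 hosts opened.

3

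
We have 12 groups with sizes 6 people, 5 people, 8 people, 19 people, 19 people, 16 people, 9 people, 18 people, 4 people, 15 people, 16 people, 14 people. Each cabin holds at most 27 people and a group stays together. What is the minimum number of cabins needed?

Total = 19 + 19 + 18 + 16 + 16 + 15 + 14 + 9 + 8 + 6 + 5 + 4 = 149 people.
Lower bound: ⌈149/27⌉ = 6 cabins.
Also, 7 groups each exceed 27/2 people, and no two of those can share a cabin, so at least 7 cabins are needed.
A packing using 7 cabins:
  cabin 1: 19 + 8 = 27
  cabin 2: 19 + 6 = 25
  cabin 3: 18 + 9 = 27
  cabin 4: 16 + 5 + 4 = 25
  cabin 5: 16 = 16
  cabin 6: 15 = 15
  cabin 7: 14 = 14
This matches the lower bound, so 7 is optimal.

7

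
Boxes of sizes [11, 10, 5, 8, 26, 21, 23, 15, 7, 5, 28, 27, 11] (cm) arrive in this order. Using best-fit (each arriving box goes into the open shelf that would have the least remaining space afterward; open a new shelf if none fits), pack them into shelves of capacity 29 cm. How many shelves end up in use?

  11 → shelf 1 (new)  [load 11/29]
  10 → shelf 1  [load 21/29]
  5 → shelf 1  [load 26/29]
  8 → shelf 2 (new)  [load 8/29]
  26 → shelf 3 (new)  [load 26/29]
  21 → shelf 2  [load 29/29]
  23 → shelf 4 (new)  [load 23/29]
  15 → shelf 5 (new)  [load 15/29]
  7 → shelf 5  [load 22/29]
  5 → shelf 4  [load 28/29]
  28 → shelf 6 (new)  [load 28/29]
  27 → shelf 7 (new)  [load 27/29]
  11 → shelf 8 (new)  [load 11/29]
8 shelves opened.

8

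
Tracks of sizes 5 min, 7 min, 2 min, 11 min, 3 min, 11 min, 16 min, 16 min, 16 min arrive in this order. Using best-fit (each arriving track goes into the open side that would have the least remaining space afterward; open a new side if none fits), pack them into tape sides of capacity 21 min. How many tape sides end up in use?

6

  5 → side 1 (new)  [load 5/21]
  7 → side 1  [load 12/21]
  2 → side 1  [load 14/21]
  11 → side 2 (new)  [load 11/21]
  3 → side 1  [load 17/21]
  11 → side 3 (new)  [load 11/21]
  16 → side 4 (new)  [load 16/21]
  16 → side 5 (new)  [load 16/21]
  16 → side 6 (new)  [load 16/21]
6 tape sides opened.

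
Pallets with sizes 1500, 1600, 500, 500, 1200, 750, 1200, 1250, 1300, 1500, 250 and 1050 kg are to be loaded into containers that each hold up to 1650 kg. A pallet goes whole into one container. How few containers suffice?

Total = 1600 + 1500 + 1500 + 1300 + 1250 + 1200 + 1200 + 1050 + 750 + 500 + 500 + 250 = 12600 kg.
Lower bound: ⌈12600/1650⌉ = 8 containers.
A packing using 9 containers:
  container 1: 1600 = 1600
  container 2: 1500 = 1500
  container 3: 1500 = 1500
  container 4: 1300 + 250 = 1550
  container 5: 1250 = 1250
  container 6: 1200 = 1200
  container 7: 1200 = 1200
  container 8: 1050 + 500 = 1550
  container 9: 750 + 500 = 1250
No arrangement into 8 containers stays within capacity, so 9 is optimal.

9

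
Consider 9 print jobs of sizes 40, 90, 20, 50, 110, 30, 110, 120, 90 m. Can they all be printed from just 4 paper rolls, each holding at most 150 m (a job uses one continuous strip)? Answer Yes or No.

No

Total = 660 m; ⌈660/150⌉ = 5.
At least 5 paper rolls are required, but only 4 are allowed.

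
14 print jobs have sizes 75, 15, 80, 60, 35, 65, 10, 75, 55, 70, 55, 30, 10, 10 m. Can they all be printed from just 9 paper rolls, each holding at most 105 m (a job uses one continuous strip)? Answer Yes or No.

Yes

A valid assignment using 8 paper rolls:
  roll 1: 80 + 15 + 10 = 105
  roll 2: 75 + 30 = 105
  roll 3: 75 + 10 + 10 = 95
  roll 4: 70 + 35 = 105
  roll 5: 65 = 65
  roll 6: 60 = 60
  roll 7: 55 = 55
  roll 8: 55 = 55
That uses only 8 ≤ 9, so 9 paper rolls are enough.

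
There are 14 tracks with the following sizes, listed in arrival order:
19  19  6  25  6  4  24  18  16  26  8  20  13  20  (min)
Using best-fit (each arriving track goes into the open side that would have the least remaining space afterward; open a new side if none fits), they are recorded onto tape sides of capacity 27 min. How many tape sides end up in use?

10

  19 → side 1 (new)  [load 19/27]
  19 → side 2 (new)  [load 19/27]
  6 → side 1  [load 25/27]
  25 → side 3 (new)  [load 25/27]
  6 → side 2  [load 25/27]
  4 → side 4 (new)  [load 4/27]
  24 → side 5 (new)  [load 24/27]
  18 → side 4  [load 22/27]
  16 → side 6 (new)  [load 16/27]
  26 → side 7 (new)  [load 26/27]
  8 → side 6  [load 24/27]
  20 → side 8 (new)  [load 20/27]
  13 → side 9 (new)  [load 13/27]
  20 → side 10 (new)  [load 20/27]
10 tape sides opened.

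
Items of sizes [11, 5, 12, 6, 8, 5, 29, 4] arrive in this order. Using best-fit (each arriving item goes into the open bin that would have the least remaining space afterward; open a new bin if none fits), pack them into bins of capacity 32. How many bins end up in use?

3

  11 → bin 1 (new)  [load 11/32]
  5 → bin 1  [load 16/32]
  12 → bin 1  [load 28/32]
  6 → bin 2 (new)  [load 6/32]
  8 → bin 2  [load 14/32]
  5 → bin 2  [load 19/32]
  29 → bin 3 (new)  [load 29/32]
  4 → bin 1  [load 32/32]
3 bins opened.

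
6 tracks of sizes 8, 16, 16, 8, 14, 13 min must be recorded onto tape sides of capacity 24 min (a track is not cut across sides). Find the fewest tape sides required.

Total = 16 + 16 + 14 + 13 + 8 + 8 = 75 min.
Lower bound: ⌈75/24⌉ = 4 tape sides.
A packing using 4 tape sides:
  side 1: 16 + 8 = 24
  side 2: 16 + 8 = 24
  side 3: 14 = 14
  side 4: 13 = 13
This matches the lower bound, so 4 is optimal.

4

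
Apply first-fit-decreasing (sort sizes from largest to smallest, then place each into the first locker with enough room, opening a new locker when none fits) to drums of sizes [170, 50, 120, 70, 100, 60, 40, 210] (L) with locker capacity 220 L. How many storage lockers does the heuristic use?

4

Sorted descending: 210, 170, 120, 100, 70, 60, 50, 40.
  210 → locker 1 (new)  [load 210/220]
  170 → locker 2 (new)  [load 170/220]
  120 → locker 3 (new)  [load 120/220]
  100 → locker 3  [load 220/220]
  70 → locker 4 (new)  [load 70/220]
  60 → locker 4  [load 130/220]
  50 → locker 2  [load 220/220]
  40 → locker 4  [load 170/220]
4 storage lockers opened.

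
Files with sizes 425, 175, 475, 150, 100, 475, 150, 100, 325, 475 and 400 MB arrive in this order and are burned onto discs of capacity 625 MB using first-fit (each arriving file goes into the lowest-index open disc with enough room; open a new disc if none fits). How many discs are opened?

  425 → disc 1 (new)  [load 425/625]
  175 → disc 1  [load 600/625]
  475 → disc 2 (new)  [load 475/625]
  150 → disc 2  [load 625/625]
  100 → disc 3 (new)  [load 100/625]
  475 → disc 3  [load 575/625]
  150 → disc 4 (new)  [load 150/625]
  100 → disc 4  [load 250/625]
  325 → disc 4  [load 575/625]
  475 → disc 5 (new)  [load 475/625]
  400 → disc 6 (new)  [load 400/625]
6 discs opened.

6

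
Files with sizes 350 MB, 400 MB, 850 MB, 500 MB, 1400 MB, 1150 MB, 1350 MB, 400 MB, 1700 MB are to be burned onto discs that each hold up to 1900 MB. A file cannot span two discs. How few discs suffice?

5

Total = 1700 + 1400 + 1350 + 1150 + 850 + 500 + 400 + 400 + 350 = 8100 MB.
Lower bound: ⌈8100/1900⌉ = 5 discs.
A packing using 5 discs:
  disc 1: 1700 = 1700
  disc 2: 1400 + 500 = 1900
  disc 3: 1350 + 400 = 1750
  disc 4: 1150 + 400 + 350 = 1900
  disc 5: 850 = 850
This matches the lower bound, so 5 is optimal.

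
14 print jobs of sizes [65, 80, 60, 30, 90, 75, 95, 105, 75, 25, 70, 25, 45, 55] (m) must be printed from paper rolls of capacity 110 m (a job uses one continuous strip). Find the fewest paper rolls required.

Total = 105 + 95 + 90 + 80 + 75 + 75 + 70 + 65 + 60 + 55 + 45 + 30 + 25 + 25 = 895 m.
Lower bound: ⌈895/110⌉ = 9 paper rolls.
A packing using 10 paper rolls:
  roll 1: 105 = 105
  roll 2: 95 = 95
  roll 3: 90 = 90
  roll 4: 80 + 30 = 110
  roll 5: 75 + 25 = 100
  roll 6: 75 + 25 = 100
  roll 7: 70 = 70
  roll 8: 65 + 45 = 110
  roll 9: 60 = 60
  roll 10: 55 = 55
No arrangement into 9 paper rolls stays within capacity, so 10 is optimal.

10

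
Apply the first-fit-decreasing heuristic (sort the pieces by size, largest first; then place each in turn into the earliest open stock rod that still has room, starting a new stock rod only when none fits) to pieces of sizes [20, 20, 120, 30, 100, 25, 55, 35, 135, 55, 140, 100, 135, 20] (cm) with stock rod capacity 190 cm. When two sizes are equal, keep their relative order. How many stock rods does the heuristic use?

6

Sorted descending: 140, 135, 135, 120, 100, 100, 55, 55, 35, 30, 25, 20, 20, 20.
  140 → stock rod 1 (new)  [load 140/190]
  135 → stock rod 2 (new)  [load 135/190]
  135 → stock rod 3 (new)  [load 135/190]
  120 → stock rod 4 (new)  [load 120/190]
  100 → stock rod 5 (new)  [load 100/190]
  100 → stock rod 6 (new)  [load 100/190]
  55 → stock rod 2  [load 190/190]
  55 → stock rod 3  [load 190/190]
  35 → stock rod 1  [load 175/190]
  30 → stock rod 4  [load 150/190]
  25 → stock rod 4  [load 175/190]
  20 → stock rod 5  [load 120/190]
  20 → stock rod 5  [load 140/190]
  20 → stock rod 5  [load 160/190]
6 stock rods opened.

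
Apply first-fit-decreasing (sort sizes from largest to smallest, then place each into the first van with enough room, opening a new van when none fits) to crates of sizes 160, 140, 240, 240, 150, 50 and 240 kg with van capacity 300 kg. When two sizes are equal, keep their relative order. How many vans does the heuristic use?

5

Sorted descending: 240, 240, 240, 160, 150, 140, 50.
  240 → van 1 (new)  [load 240/300]
  240 → van 2 (new)  [load 240/300]
  240 → van 3 (new)  [load 240/300]
  160 → van 4 (new)  [load 160/300]
  150 → van 5 (new)  [load 150/300]
  140 → van 4  [load 300/300]
  50 → van 1  [load 290/300]
5 vans opened.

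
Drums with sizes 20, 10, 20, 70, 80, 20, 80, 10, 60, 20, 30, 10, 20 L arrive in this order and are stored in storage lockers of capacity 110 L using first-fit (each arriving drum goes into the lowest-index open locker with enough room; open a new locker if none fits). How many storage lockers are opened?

5

  20 → locker 1 (new)  [load 20/110]
  10 → locker 1  [load 30/110]
  20 → locker 1  [load 50/110]
  70 → locker 2 (new)  [load 70/110]
  80 → locker 3 (new)  [load 80/110]
  20 → locker 1  [load 70/110]
  80 → locker 4 (new)  [load 80/110]
  10 → locker 1  [load 80/110]
  60 → locker 5 (new)  [load 60/110]
  20 → locker 1  [load 100/110]
  30 → locker 2  [load 100/110]
  10 → locker 1  [load 110/110]
  20 → locker 3  [load 100/110]
5 storage lockers opened.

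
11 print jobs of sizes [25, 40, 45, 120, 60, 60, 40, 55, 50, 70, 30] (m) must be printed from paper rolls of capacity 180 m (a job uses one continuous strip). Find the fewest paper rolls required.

Total = 120 + 70 + 60 + 60 + 55 + 50 + 45 + 40 + 40 + 30 + 25 = 595 m.
Lower bound: ⌈595/180⌉ = 4 paper rolls.
A packing using 4 paper rolls:
  roll 1: 120 + 60 = 180
  roll 2: 70 + 60 + 50 = 180
  roll 3: 55 + 45 + 40 + 40 = 180
  roll 4: 30 + 25 = 55
This matches the lower bound, so 4 is optimal.

4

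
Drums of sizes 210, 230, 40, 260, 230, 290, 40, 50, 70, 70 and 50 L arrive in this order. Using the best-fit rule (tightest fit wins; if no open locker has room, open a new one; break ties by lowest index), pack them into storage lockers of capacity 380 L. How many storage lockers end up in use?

5

  210 → locker 1 (new)  [load 210/380]
  230 → locker 2 (new)  [load 230/380]
  40 → locker 2  [load 270/380]
  260 → locker 3 (new)  [load 260/380]
  230 → locker 4 (new)  [load 230/380]
  290 → locker 5 (new)  [load 290/380]
  40 → locker 5  [load 330/380]
  50 → locker 5  [load 380/380]
  70 → locker 2  [load 340/380]
  70 → locker 3  [load 330/380]
  50 → locker 3  [load 380/380]
5 storage lockers opened.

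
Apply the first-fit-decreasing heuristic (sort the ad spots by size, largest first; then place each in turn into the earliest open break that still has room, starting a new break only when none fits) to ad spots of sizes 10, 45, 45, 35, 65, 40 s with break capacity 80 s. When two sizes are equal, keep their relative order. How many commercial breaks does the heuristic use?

4

Sorted descending: 65, 45, 45, 40, 35, 10.
  65 → break 1 (new)  [load 65/80]
  45 → break 2 (new)  [load 45/80]
  45 → break 3 (new)  [load 45/80]
  40 → break 4 (new)  [load 40/80]
  35 → break 2  [load 80/80]
  10 → break 1  [load 75/80]
4 commercial breaks opened.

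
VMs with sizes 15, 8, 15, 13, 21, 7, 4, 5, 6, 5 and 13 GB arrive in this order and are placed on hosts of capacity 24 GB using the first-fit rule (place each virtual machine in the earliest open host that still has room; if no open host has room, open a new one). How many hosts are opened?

  15 → host 1 (new)  [load 15/24]
  8 → host 1  [load 23/24]
  15 → host 2 (new)  [load 15/24]
  13 → host 3 (new)  [load 13/24]
  21 → host 4 (new)  [load 21/24]
  7 → host 2  [load 22/24]
  4 → host 3  [load 17/24]
  5 → host 3  [load 22/24]
  6 → host 5 (new)  [load 6/24]
  5 → host 5  [load 11/24]
  13 → host 5  [load 24/24]
5 hosts opened.

5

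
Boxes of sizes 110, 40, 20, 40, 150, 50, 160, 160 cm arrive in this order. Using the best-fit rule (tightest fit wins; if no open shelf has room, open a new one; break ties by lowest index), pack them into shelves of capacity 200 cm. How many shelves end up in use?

5

  110 → shelf 1 (new)  [load 110/200]
  40 → shelf 1  [load 150/200]
  20 → shelf 1  [load 170/200]
  40 → shelf 2 (new)  [load 40/200]
  150 → shelf 2  [load 190/200]
  50 → shelf 3 (new)  [load 50/200]
  160 → shelf 4 (new)  [load 160/200]
  160 → shelf 5 (new)  [load 160/200]
5 shelves opened.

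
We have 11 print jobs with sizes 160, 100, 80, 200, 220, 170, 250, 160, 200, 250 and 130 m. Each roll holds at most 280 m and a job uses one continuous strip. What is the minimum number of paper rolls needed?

9

Total = 250 + 250 + 220 + 200 + 200 + 170 + 160 + 160 + 130 + 100 + 80 = 1920 m.
Lower bound: ⌈1920/280⌉ = 7 paper rolls.
Also, 8 print jobs each exceed 140 m, and no two of those can share a roll, so at least 8 paper rolls are needed.
A packing using 9 paper rolls:
  roll 1: 250 = 250
  roll 2: 250 = 250
  roll 3: 220 = 220
  roll 4: 200 + 80 = 280
  roll 5: 200 = 200
  roll 6: 170 + 100 = 270
  roll 7: 160 = 160
  roll 8: 160 = 160
  roll 9: 130 = 130
No arrangement into 8 paper rolls stays within capacity, so 9 is optimal.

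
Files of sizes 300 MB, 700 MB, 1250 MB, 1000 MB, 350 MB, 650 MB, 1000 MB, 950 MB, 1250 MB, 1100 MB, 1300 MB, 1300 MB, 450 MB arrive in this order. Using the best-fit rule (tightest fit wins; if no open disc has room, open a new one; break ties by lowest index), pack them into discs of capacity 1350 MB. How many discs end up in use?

10

  300 → disc 1 (new)  [load 300/1350]
  700 → disc 1  [load 1000/1350]
  1250 → disc 2 (new)  [load 1250/1350]
  1000 → disc 3 (new)  [load 1000/1350]
  350 → disc 1  [load 1350/1350]
  650 → disc 4 (new)  [load 650/1350]
  1000 → disc 5 (new)  [load 1000/1350]
  950 → disc 6 (new)  [load 950/1350]
  1250 → disc 7 (new)  [load 1250/1350]
  1100 → disc 8 (new)  [load 1100/1350]
  1300 → disc 9 (new)  [load 1300/1350]
  1300 → disc 10 (new)  [load 1300/1350]
  450 → disc 4  [load 1100/1350]
10 discs opened.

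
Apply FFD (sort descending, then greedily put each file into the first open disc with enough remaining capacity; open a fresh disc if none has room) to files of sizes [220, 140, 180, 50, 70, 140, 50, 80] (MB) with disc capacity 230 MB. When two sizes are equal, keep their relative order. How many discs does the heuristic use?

5

Sorted descending: 220, 180, 140, 140, 80, 70, 50, 50.
  220 → disc 1 (new)  [load 220/230]
  180 → disc 2 (new)  [load 180/230]
  140 → disc 3 (new)  [load 140/230]
  140 → disc 4 (new)  [load 140/230]
  80 → disc 3  [load 220/230]
  70 → disc 4  [load 210/230]
  50 → disc 2  [load 230/230]
  50 → disc 5 (new)  [load 50/230]
5 discs opened.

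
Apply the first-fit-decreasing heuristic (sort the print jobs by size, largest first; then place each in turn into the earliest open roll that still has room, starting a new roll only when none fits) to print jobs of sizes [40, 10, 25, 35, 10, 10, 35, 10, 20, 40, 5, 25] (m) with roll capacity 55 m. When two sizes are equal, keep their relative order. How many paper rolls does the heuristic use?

5

Sorted descending: 40, 40, 35, 35, 25, 25, 20, 10, 10, 10, 10, 5.
  40 → roll 1 (new)  [load 40/55]
  40 → roll 2 (new)  [load 40/55]
  35 → roll 3 (new)  [load 35/55]
  35 → roll 4 (new)  [load 35/55]
  25 → roll 5 (new)  [load 25/55]
  25 → roll 5  [load 50/55]
  20 → roll 3  [load 55/55]
  10 → roll 1  [load 50/55]
  10 → roll 2  [load 50/55]
  10 → roll 4  [load 45/55]
  10 → roll 4  [load 55/55]
  5 → roll 1  [load 55/55]
5 paper rolls opened.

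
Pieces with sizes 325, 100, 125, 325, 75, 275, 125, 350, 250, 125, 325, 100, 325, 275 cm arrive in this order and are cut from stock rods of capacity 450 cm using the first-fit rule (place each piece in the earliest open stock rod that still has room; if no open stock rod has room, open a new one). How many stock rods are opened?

8

  325 → stock rod 1 (new)  [load 325/450]
  100 → stock rod 1  [load 425/450]
  125 → stock rod 2 (new)  [load 125/450]
  325 → stock rod 2  [load 450/450]
  75 → stock rod 3 (new)  [load 75/450]
  275 → stock rod 3  [load 350/450]
  125 → stock rod 4 (new)  [load 125/450]
  350 → stock rod 5 (new)  [load 350/450]
  250 → stock rod 4  [load 375/450]
  125 → stock rod 6 (new)  [load 125/450]
  325 → stock rod 6  [load 450/450]
  100 → stock rod 3  [load 450/450]
  325 → stock rod 7 (new)  [load 325/450]
  275 → stock rod 8 (new)  [load 275/450]
8 stock rods opened.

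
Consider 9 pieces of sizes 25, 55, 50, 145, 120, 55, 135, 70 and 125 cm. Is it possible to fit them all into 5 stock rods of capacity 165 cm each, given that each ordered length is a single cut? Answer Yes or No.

Total = 780 cm; ⌈780/165⌉ = 5.
The bound of 5 does not rule out 5, but exhaustive search shows no assignment into 5 stock rods of capacity 165 cm exists — the minimum is 6.

No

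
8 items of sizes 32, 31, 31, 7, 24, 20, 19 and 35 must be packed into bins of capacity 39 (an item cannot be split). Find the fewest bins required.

6

Total = 35 + 32 + 31 + 31 + 24 + 20 + 19 + 7 = 199.
Lower bound: ⌈199/39⌉ = 6 bins.
A packing using 6 bins:
  bin 1: 35 = 35
  bin 2: 32 + 7 = 39
  bin 3: 31 = 31
  bin 4: 31 = 31
  bin 5: 24 = 24
  bin 6: 20 + 19 = 39
This matches the lower bound, so 6 is optimal.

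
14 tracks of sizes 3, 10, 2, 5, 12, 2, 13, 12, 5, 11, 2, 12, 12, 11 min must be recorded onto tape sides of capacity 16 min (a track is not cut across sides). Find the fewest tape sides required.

8

Total = 13 + 12 + 12 + 12 + 12 + 11 + 11 + 10 + 5 + 5 + 3 + 2 + 2 + 2 = 112 min.
Lower bound: ⌈112/16⌉ = 7 tape sides.
Also, 8 tracks each exceed 8 min, and no two of those can share a side, so at least 8 tape sides are needed.
A packing using 8 tape sides:
  side 1: 13 + 3 = 16
  side 2: 12 + 2 + 2 = 16
  side 3: 12 + 2 = 14
  side 4: 12 = 12
  side 5: 12 = 12
  side 6: 11 + 5 = 16
  side 7: 11 + 5 = 16
  side 8: 10 = 10
This matches the lower bound, so 8 is optimal.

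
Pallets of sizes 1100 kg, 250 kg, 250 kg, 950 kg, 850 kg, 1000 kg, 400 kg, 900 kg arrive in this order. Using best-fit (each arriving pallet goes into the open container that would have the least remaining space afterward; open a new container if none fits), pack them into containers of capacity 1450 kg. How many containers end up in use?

5

  1100 → container 1 (new)  [load 1100/1450]
  250 → container 1  [load 1350/1450]
  250 → container 2 (new)  [load 250/1450]
  950 → container 2  [load 1200/1450]
  850 → container 3 (new)  [load 850/1450]
  1000 → container 4 (new)  [load 1000/1450]
  400 → container 4  [load 1400/1450]
  900 → container 5 (new)  [load 900/1450]
5 containers opened.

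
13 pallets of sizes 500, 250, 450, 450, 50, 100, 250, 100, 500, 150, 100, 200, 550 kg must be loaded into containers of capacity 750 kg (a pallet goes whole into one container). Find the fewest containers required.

5

Total = 550 + 500 + 500 + 450 + 450 + 250 + 250 + 200 + 150 + 100 + 100 + 100 + 50 = 3650 kg.
Lower bound: ⌈3650/750⌉ = 5 containers.
A packing using 5 containers:
  container 1: 550 + 200 = 750
  container 2: 500 + 250 = 750
  container 3: 500 + 250 = 750
  container 4: 450 + 150 + 100 + 50 = 750
  container 5: 450 + 100 + 100 = 650
This matches the lower bound, so 5 is optimal.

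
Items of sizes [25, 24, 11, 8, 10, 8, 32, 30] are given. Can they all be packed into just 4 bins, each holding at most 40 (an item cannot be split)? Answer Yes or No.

A valid assignment using 4 bins:
  bin 1: 32 + 8 = 40
  bin 2: 30 + 10 = 40
  bin 3: 25 + 11 = 36
  bin 4: 24 + 8 = 32
Every load is within 40, so 4 bins suffice.

Yes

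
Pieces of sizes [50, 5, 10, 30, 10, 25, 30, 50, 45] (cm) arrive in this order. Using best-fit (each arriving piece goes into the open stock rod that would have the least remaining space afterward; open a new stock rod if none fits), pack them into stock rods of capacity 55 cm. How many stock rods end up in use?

  50 → stock rod 1 (new)  [load 50/55]
  5 → stock rod 1  [load 55/55]
  10 → stock rod 2 (new)  [load 10/55]
  30 → stock rod 2  [load 40/55]
  10 → stock rod 2  [load 50/55]
  25 → stock rod 3 (new)  [load 25/55]
  30 → stock rod 3  [load 55/55]
  50 → stock rod 4 (new)  [load 50/55]
  45 → stock rod 5 (new)  [load 45/55]
5 stock rods opened.

5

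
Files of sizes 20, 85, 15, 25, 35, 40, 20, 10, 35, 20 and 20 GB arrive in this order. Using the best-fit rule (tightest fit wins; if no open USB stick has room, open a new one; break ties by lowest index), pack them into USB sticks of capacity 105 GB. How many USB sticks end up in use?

  20 → USB stick 1 (new)  [load 20/105]
  85 → USB stick 1  [load 105/105]
  15 → USB stick 2 (new)  [load 15/105]
  25 → USB stick 2  [load 40/105]
  35 → USB stick 2  [load 75/105]
  40 → USB stick 3 (new)  [load 40/105]
  20 → USB stick 2  [load 95/105]
  10 → USB stick 2  [load 105/105]
  35 → USB stick 3  [load 75/105]
  20 → USB stick 3  [load 95/105]
  20 → USB stick 4 (new)  [load 20/105]
4 USB sticks opened.

4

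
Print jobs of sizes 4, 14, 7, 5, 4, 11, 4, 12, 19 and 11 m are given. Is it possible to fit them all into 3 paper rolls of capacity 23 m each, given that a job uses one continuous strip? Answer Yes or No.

No

Total = 91 m; ⌈91/23⌉ = 4.
At least 4 paper rolls are required, but only 3 are allowed.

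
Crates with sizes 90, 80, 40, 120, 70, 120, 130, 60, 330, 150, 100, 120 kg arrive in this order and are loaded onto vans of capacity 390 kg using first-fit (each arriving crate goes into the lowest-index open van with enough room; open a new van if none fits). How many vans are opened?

4

  90 → van 1 (new)  [load 90/390]
  80 → van 1  [load 170/390]
  40 → van 1  [load 210/390]
  120 → van 1  [load 330/390]
  70 → van 2 (new)  [load 70/390]
  120 → van 2  [load 190/390]
  130 → van 2  [load 320/390]
  60 → van 1  [load 390/390]
  330 → van 3 (new)  [load 330/390]
  150 → van 4 (new)  [load 150/390]
  100 → van 4  [load 250/390]
  120 → van 4  [load 370/390]
4 vans opened.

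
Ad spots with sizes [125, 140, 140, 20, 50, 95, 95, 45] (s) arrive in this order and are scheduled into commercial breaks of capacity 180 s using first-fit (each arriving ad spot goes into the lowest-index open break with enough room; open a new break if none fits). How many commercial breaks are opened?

  125 → break 1 (new)  [load 125/180]
  140 → break 2 (new)  [load 140/180]
  140 → break 3 (new)  [load 140/180]
  20 → break 1  [load 145/180]
  50 → break 4 (new)  [load 50/180]
  95 → break 4  [load 145/180]
  95 → break 5 (new)  [load 95/180]
  45 → break 5  [load 140/180]
5 commercial breaks opened.

5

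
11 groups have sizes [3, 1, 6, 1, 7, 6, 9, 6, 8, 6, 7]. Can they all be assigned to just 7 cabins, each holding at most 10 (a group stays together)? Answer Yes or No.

No

Total = 60; ⌈60/10⌉ = 6.
8 groups each exceed half the capacity and cannot share a cabin, forcing at least 8 cabins.
At least 8 cabins are required, but only 7 are allowed.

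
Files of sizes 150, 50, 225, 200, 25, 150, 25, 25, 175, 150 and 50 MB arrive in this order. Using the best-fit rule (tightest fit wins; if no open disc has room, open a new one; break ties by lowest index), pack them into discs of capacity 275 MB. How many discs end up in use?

6

  150 → disc 1 (new)  [load 150/275]
  50 → disc 1  [load 200/275]
  225 → disc 2 (new)  [load 225/275]
  200 → disc 3 (new)  [load 200/275]
  25 → disc 2  [load 250/275]
  150 → disc 4 (new)  [load 150/275]
  25 → disc 2  [load 275/275]
  25 → disc 1  [load 225/275]
  175 → disc 5 (new)  [load 175/275]
  150 → disc 6 (new)  [load 150/275]
  50 → disc 1  [load 275/275]
6 discs opened.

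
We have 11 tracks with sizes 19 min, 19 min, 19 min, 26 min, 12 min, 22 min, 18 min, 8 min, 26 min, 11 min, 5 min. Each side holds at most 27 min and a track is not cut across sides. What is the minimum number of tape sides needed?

8

Total = 26 + 26 + 22 + 19 + 19 + 19 + 18 + 12 + 11 + 8 + 5 = 185 min.
Lower bound: ⌈185/27⌉ = 7 tape sides.
A packing using 8 tape sides:
  side 1: 26 = 26
  side 2: 26 = 26
  side 3: 22 + 5 = 27
  side 4: 19 + 8 = 27
  side 5: 19 = 19
  side 6: 19 = 19
  side 7: 18 = 18
  side 8: 12 + 11 = 23
No arrangement into 7 tape sides stays within capacity, so 8 is optimal.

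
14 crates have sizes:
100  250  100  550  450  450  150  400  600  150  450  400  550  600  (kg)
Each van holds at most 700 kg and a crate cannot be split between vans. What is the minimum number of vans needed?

9

Total = 600 + 600 + 550 + 550 + 450 + 450 + 450 + 400 + 400 + 250 + 150 + 150 + 100 + 100 = 5200 kg.
Lower bound: ⌈5200/700⌉ = 8 vans.
Also, 9 crates each exceed 350 kg, and no two of those can share a van, so at least 9 vans are needed.
A packing using 9 vans:
  van 1: 600 + 100 = 700
  van 2: 600 + 100 = 700
  van 3: 550 + 150 = 700
  van 4: 550 + 150 = 700
  van 5: 450 + 250 = 700
  van 6: 450 = 450
  van 7: 450 = 450
  van 8: 400 = 400
  van 9: 400 = 400
This matches the lower bound, so 9 is optimal.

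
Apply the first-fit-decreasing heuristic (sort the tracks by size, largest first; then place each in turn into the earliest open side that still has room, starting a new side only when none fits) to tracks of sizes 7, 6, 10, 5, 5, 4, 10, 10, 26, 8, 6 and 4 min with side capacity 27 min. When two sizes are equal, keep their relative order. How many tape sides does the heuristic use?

4

Sorted descending: 26, 10, 10, 10, 8, 7, 6, 6, 5, 5, 4, 4.
  26 → side 1 (new)  [load 26/27]
  10 → side 2 (new)  [load 10/27]
  10 → side 2  [load 20/27]
  10 → side 3 (new)  [load 10/27]
  8 → side 3  [load 18/27]
  7 → side 2  [load 27/27]
  6 → side 3  [load 24/27]
  6 → side 4 (new)  [load 6/27]
  5 → side 4  [load 11/27]
  5 → side 4  [load 16/27]
  4 → side 4  [load 20/27]
  4 → side 4  [load 24/27]
4 tape sides opened.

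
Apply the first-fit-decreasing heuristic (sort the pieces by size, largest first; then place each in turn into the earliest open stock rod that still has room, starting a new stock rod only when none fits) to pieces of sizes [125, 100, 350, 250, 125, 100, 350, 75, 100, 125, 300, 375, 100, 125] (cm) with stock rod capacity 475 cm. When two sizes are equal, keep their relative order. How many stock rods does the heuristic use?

6

Sorted descending: 375, 350, 350, 300, 250, 125, 125, 125, 125, 100, 100, 100, 100, 75.
  375 → stock rod 1 (new)  [load 375/475]
  350 → stock rod 2 (new)  [load 350/475]
  350 → stock rod 3 (new)  [load 350/475]
  300 → stock rod 4 (new)  [load 300/475]
  250 → stock rod 5 (new)  [load 250/475]
  125 → stock rod 2  [load 475/475]
  125 → stock rod 3  [load 475/475]
  125 → stock rod 4  [load 425/475]
  125 → stock rod 5  [load 375/475]
  100 → stock rod 1  [load 475/475]
  100 → stock rod 5  [load 475/475]
  100 → stock rod 6 (new)  [load 100/475]
  100 → stock rod 6  [load 200/475]
  75 → stock rod 6  [load 275/475]
6 stock rods opened.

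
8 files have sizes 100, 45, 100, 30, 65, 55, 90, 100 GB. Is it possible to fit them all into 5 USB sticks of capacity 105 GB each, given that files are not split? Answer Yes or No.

Total = 585 GB; ⌈585/105⌉ = 6.
At least 6 USB sticks are required, but only 5 are allowed.

No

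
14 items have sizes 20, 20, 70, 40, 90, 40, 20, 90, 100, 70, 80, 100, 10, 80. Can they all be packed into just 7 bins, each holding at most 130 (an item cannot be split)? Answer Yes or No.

Total = 830; ⌈830/130⌉ = 7.
8 items each exceed half the capacity and cannot share a bin, forcing at least 8 bins.
At least 8 bins are required, but only 7 are allowed.

No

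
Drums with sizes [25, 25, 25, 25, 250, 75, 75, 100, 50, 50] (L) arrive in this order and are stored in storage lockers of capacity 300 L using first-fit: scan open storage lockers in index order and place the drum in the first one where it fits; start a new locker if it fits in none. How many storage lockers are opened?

3

  25 → locker 1 (new)  [load 25/300]
  25 → locker 1  [load 50/300]
  25 → locker 1  [load 75/300]
  25 → locker 1  [load 100/300]
  250 → locker 2 (new)  [load 250/300]
  75 → locker 1  [load 175/300]
  75 → locker 1  [load 250/300]
  100 → locker 3 (new)  [load 100/300]
  50 → locker 1  [load 300/300]
  50 → locker 2  [load 300/300]
3 storage lockers opened.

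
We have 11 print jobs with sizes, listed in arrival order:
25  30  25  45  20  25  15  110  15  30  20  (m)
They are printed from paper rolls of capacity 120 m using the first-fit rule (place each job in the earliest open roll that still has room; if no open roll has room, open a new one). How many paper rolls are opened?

  25 → roll 1 (new)  [load 25/120]
  30 → roll 1  [load 55/120]
  25 → roll 1  [load 80/120]
  45 → roll 2 (new)  [load 45/120]
  20 → roll 1  [load 100/120]
  25 → roll 2  [load 70/120]
  15 → roll 1  [load 115/120]
  110 → roll 3 (new)  [load 110/120]
  15 → roll 2  [load 85/120]
  30 → roll 2  [load 115/120]
  20 → roll 4 (new)  [load 20/120]
4 paper rolls opened.

4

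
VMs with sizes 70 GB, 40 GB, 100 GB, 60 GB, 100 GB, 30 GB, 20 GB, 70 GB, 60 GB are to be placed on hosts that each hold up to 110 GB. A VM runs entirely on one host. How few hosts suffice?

Total = 100 + 100 + 70 + 70 + 60 + 60 + 40 + 30 + 20 = 550 GB.
Lower bound: ⌈550/110⌉ = 5 hosts.
Also, 6 VMs each exceed 55 GB, and no two of those can share a host, so at least 6 hosts are needed.
A packing using 6 hosts:
  host 1: 100 = 100
  host 2: 100 = 100
  host 3: 70 + 40 = 110
  host 4: 70 + 30 = 100
  host 5: 60 + 20 = 80
  host 6: 60 = 60
This matches the lower bound, so 6 is optimal.

6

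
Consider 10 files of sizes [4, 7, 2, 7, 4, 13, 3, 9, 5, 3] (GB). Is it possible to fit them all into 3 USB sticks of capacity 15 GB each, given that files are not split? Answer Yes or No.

No

Total = 57 GB; ⌈57/15⌉ = 4.
At least 4 USB sticks are required, but only 3 are allowed.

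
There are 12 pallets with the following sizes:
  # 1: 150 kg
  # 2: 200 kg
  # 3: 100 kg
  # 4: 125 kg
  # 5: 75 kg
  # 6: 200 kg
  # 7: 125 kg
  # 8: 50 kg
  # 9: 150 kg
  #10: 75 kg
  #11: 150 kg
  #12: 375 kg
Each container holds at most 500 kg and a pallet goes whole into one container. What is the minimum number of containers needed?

4

Total = 375 + 200 + 200 + 150 + 150 + 150 + 125 + 125 + 100 + 75 + 75 + 50 = 1775 kg.
Lower bound: ⌈1775/500⌉ = 4 containers.
A packing using 4 containers:
  container 1: 375 + 125 = 500
  container 2: 200 + 200 + 100 = 500
  container 3: 150 + 150 + 150 + 50 = 500
  container 4: 125 + 75 + 75 = 275
This matches the lower bound, so 4 is optimal.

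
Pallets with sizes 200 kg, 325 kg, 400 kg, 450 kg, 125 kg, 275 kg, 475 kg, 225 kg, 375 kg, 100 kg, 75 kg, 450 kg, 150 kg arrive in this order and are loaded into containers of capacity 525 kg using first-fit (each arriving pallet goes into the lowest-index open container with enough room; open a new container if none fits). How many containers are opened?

8

  200 → container 1 (new)  [load 200/525]
  325 → container 1  [load 525/525]
  400 → container 2 (new)  [load 400/525]
  450 → container 3 (new)  [load 450/525]
  125 → container 2  [load 525/525]
  275 → container 4 (new)  [load 275/525]
  475 → container 5 (new)  [load 475/525]
  225 → container 4  [load 500/525]
  375 → container 6 (new)  [load 375/525]
  100 → container 6  [load 475/525]
  75 → container 3  [load 525/525]
  450 → container 7 (new)  [load 450/525]
  150 → container 8 (new)  [load 150/525]
8 containers opened.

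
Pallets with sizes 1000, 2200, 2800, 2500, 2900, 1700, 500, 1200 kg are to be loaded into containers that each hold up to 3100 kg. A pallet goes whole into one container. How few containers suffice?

Total = 2900 + 2800 + 2500 + 2200 + 1700 + 1200 + 1000 + 500 = 14800 kg.
Lower bound: ⌈14800/3100⌉ = 5 containers.
A packing using 6 containers:
  container 1: 2900 = 2900
  container 2: 2800 = 2800
  container 3: 2500 + 500 = 3000
  container 4: 2200 = 2200
  container 5: 1700 + 1200 = 2900
  container 6: 1000 = 1000
No arrangement into 5 containers stays within capacity, so 6 is optimal.

6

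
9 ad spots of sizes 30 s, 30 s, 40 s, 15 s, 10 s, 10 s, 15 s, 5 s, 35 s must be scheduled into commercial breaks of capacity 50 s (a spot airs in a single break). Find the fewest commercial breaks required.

Total = 40 + 35 + 30 + 30 + 15 + 15 + 10 + 10 + 5 = 190 s.
Lower bound: ⌈190/50⌉ = 4 commercial breaks.
A packing using 4 commercial breaks:
  break 1: 40 + 10 = 50
  break 2: 35 + 15 = 50
  break 3: 30 + 15 + 5 = 50
  break 4: 30 + 10 = 40
This matches the lower bound, so 4 is optimal.

4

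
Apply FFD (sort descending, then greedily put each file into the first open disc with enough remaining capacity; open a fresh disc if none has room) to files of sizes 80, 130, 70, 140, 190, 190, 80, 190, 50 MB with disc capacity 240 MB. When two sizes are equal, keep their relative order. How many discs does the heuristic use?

Sorted descending: 190, 190, 190, 140, 130, 80, 80, 70, 50.
  190 → disc 1 (new)  [load 190/240]
  190 → disc 2 (new)  [load 190/240]
  190 → disc 3 (new)  [load 190/240]
  140 → disc 4 (new)  [load 140/240]
  130 → disc 5 (new)  [load 130/240]
  80 → disc 4  [load 220/240]
  80 → disc 5  [load 210/240]
  70 → disc 6 (new)  [load 70/240]
  50 → disc 1  [load 240/240]
6 discs opened.

6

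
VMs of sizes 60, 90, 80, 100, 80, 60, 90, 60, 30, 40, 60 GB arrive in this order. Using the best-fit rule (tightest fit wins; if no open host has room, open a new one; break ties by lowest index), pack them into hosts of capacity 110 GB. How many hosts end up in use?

9

  60 → host 1 (new)  [load 60/110]
  90 → host 2 (new)  [load 90/110]
  80 → host 3 (new)  [load 80/110]
  100 → host 4 (new)  [load 100/110]
  80 → host 5 (new)  [load 80/110]
  60 → host 6 (new)  [load 60/110]
  90 → host 7 (new)  [load 90/110]
  60 → host 8 (new)  [load 60/110]
  30 → host 3  [load 110/110]
  40 → host 1  [load 100/110]
  60 → host 9 (new)  [load 60/110]
9 hosts opened.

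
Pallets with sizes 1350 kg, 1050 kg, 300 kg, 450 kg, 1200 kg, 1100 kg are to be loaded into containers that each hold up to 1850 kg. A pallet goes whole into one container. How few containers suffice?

Total = 1350 + 1200 + 1100 + 1050 + 450 + 300 = 5450 kg.
Lower bound: ⌈5450/1850⌉ = 3 containers.
Also, 4 pallets each exceed 925 kg, and no two of those can share a container, so at least 4 containers are needed.
A packing using 4 containers:
  container 1: 1350 + 450 = 1800
  container 2: 1200 + 300 = 1500
  container 3: 1100 = 1100
  container 4: 1050 = 1050
This matches the lower bound, so 4 is optimal.

4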